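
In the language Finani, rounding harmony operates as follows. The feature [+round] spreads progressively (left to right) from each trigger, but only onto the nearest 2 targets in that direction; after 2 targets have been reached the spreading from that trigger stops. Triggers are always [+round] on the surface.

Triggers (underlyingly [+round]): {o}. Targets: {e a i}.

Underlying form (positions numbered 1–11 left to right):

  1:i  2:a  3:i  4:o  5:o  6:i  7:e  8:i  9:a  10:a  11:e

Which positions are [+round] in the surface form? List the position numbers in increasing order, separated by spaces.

4 5 6 7

From /o/ at 4 rightward: 5 /o/ is itself a trigger — this domain ends here.
From /o/ at 5 rightward: 6 /i/ → [+round]; 7 /e/ → [+round]; bound reached.
Targets with no active source: positions 1 2 3 8 9 10 11 stay [-round].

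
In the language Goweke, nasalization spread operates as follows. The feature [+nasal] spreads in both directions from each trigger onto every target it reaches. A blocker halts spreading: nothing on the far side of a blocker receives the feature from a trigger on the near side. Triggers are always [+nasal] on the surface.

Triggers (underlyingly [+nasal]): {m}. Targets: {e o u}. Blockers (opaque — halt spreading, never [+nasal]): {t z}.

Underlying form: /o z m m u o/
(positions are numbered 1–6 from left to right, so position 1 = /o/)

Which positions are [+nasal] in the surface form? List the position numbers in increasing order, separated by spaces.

From /m/ at 3 rightward: 4 /m/ is itself a trigger — this domain ends here.
From /m/ at 3 leftward: 2 /z/ blocks.
From /m/ at 4 rightward: 5 /u/ → [+nasal]; 6 /o/ → [+nasal]; word edge.
From /m/ at 4 leftward: 3 /m/ is itself a trigger — this domain ends here.
Target with no active source: position 1 stays [-nasal].

3 4 5 6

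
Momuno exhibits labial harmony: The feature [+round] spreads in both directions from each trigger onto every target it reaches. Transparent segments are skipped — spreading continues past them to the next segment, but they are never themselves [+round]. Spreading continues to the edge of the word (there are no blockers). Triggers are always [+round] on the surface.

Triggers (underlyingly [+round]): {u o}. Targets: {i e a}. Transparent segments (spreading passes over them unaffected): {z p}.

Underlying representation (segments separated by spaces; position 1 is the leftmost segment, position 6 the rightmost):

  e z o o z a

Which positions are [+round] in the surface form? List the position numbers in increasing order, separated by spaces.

From /o/ at 3 rightward: 4 /o/ is itself a trigger — this domain ends here.
From /o/ at 3 leftward: 2 /z/ transparent; 1 /e/ → [+round]; word edge.
From /o/ at 4 rightward: 5 /z/ transparent; 6 /a/ → [+round]; word edge.
From /o/ at 4 leftward: 3 /o/ is itself a trigger — this domain ends here.

1 3 4 6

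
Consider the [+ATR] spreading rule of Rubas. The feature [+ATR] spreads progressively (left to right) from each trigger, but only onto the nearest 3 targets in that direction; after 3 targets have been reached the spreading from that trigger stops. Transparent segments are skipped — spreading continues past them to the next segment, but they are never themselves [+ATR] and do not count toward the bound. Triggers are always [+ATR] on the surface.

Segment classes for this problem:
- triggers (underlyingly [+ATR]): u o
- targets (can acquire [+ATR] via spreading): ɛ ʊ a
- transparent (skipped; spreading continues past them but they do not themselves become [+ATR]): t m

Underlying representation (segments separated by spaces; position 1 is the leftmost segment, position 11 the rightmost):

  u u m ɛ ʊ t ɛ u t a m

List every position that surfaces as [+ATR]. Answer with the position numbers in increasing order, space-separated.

1 2 4 5 7 8 10

From /u/ at 1 rightward: 2 /u/ is itself a trigger — this domain ends here.
From /u/ at 2 rightward: 3 /m/ transparent; 4 /ɛ/ → [+ATR]; 5 /ʊ/ → [+ATR]; 6 /t/ transparent; 7 /ɛ/ → [+ATR]; bound reached.
From /u/ at 8 rightward: 9 /t/ transparent; 10 /a/ → [+ATR]; 11 /m/ transparent; word edge.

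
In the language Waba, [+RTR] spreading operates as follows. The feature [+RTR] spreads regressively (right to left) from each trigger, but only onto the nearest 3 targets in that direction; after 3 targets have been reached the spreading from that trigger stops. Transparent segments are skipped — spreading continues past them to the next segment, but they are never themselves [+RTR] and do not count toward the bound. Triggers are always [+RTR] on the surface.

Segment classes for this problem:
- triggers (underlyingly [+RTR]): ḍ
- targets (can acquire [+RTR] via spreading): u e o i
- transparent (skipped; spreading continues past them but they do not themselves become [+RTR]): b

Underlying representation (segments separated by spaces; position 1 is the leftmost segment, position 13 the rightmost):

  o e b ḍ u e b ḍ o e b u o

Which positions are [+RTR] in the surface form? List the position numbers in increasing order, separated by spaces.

From /ḍ/ at 4 leftward: 3 /b/ transparent; 2 /e/ → [+RTR]; 1 /o/ → [+RTR]; word edge.
From /ḍ/ at 8 leftward: 7 /b/ transparent; 6 /e/ → [+RTR]; 5 /u/ → [+RTR]; 4 /ḍ/ is itself a trigger — this domain ends here.
Targets with no active source: positions 9 10 12 13 stay [-emphatic].

1 2 4 5 6 8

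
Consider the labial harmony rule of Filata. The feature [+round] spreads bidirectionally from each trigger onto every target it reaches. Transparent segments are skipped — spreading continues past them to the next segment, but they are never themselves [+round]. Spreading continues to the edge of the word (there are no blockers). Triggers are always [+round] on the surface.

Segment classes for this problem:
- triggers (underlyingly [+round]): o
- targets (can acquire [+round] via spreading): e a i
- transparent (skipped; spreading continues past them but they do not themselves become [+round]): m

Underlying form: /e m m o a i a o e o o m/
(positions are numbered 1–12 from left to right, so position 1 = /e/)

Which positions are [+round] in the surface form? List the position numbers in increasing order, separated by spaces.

From /o/ at 4 rightward: 5 /a/ → [+round]; 6 /i/ → [+round]; 7 /a/ → [+round]; 8 /o/ is itself a trigger — this domain ends here.
From /o/ at 4 leftward: 3 /m/ transparent; 2 /m/ transparent; 1 /e/ → [+round]; word edge.
From /o/ at 8 rightward: 9 /e/ → [+round]; 10 /o/ is itself a trigger — this domain ends here.
From /o/ at 8 leftward: 7 /a/ → [+round]; 6 /i/ → [+round]; 5 /a/ → [+round]; 4 /o/ is itself a trigger — this domain ends here.
From /o/ at 10 rightward: 11 /o/ is itself a trigger — this domain ends here.
From /o/ at 10 leftward: 9 /e/ → [+round]; 8 /o/ is itself a trigger — this domain ends here.
From /o/ at 11 rightward: 12 /m/ transparent; word edge.
From /o/ at 11 leftward: 10 /o/ is itself a trigger — this domain ends here.

1 4 5 6 7 8 9 10 11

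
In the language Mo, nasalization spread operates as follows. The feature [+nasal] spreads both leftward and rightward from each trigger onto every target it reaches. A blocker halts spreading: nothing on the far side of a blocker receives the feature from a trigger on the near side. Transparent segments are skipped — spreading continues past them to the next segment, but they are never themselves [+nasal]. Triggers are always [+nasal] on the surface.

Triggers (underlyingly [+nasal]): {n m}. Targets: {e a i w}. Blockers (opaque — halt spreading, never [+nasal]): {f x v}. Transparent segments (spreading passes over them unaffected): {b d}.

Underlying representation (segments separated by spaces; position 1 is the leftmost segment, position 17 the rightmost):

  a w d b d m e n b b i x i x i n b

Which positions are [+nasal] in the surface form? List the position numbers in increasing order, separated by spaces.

From /m/ at 6 rightward: 7 /e/ → [+nasal]; 8 /n/ is itself a trigger — this domain ends here.
From /m/ at 6 leftward: 5 /d/ transparent; 4 /b/ transparent; 3 /d/ transparent; 2 /w/ → [+nasal]; 1 /a/ → [+nasal]; word edge.
From /n/ at 8 rightward: 9 /b/ transparent; 10 /b/ transparent; 11 /i/ → [+nasal]; 12 /x/ blocks.
From /n/ at 8 leftward: 7 /e/ → [+nasal]; 6 /m/ is itself a trigger — this domain ends here.
From /n/ at 16 rightward: 17 /b/ transparent; word edge.
From /n/ at 16 leftward: 15 /i/ → [+nasal]; 14 /x/ blocks.
Target with no active source: position 13 stays [-nasal].

1 2 6 7 8 11 15 16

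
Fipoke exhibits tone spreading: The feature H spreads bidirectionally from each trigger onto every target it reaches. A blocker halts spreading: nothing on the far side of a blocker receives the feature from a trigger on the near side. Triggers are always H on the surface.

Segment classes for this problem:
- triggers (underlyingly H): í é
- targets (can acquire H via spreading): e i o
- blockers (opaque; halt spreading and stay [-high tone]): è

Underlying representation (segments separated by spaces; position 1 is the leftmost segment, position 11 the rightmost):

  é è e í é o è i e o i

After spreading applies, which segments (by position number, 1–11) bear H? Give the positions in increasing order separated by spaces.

1 3 4 5 6

From /é/ at 1 rightward: 2 /è/ blocks.
From /é/ at 1 leftward: word edge.
From /í/ at 4 rightward: 5 /é/ is itself a trigger — this domain ends here.
From /í/ at 4 leftward: 3 /e/ → H; 2 /è/ blocks.
From /é/ at 5 rightward: 6 /o/ → H; 7 /è/ blocks.
From /é/ at 5 leftward: 4 /í/ is itself a trigger — this domain ends here.
Targets with no active source: positions 8 9 10 11 stay [-high tone].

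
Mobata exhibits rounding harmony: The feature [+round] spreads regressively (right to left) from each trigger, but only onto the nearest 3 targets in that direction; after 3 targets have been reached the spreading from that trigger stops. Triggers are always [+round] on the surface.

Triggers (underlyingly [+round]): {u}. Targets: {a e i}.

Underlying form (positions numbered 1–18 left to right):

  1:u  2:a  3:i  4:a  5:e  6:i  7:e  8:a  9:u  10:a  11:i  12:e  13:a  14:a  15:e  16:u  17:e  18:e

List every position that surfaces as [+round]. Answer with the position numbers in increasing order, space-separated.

1 6 7 8 9 13 14 15 16

From /u/ at 1 leftward: word edge.
From /u/ at 9 leftward: 8 /a/ → [+round]; 7 /e/ → [+round]; 6 /i/ → [+round]; bound reached.
From /u/ at 16 leftward: 15 /e/ → [+round]; 14 /a/ → [+round]; 13 /a/ → [+round]; bound reached.
Targets with no active source: positions 2 3 4 5 10 11 12 17 18 stay [-round].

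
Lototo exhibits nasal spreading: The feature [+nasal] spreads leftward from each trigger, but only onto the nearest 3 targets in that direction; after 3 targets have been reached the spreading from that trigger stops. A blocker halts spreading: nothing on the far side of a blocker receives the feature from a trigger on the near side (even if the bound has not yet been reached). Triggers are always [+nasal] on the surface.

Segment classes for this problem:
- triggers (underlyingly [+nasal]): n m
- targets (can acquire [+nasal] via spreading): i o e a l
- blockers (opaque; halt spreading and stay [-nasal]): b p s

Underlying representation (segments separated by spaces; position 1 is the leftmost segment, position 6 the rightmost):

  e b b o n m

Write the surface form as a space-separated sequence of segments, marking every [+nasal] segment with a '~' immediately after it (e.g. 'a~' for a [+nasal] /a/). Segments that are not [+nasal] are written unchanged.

From /n/ at 5 leftward: 4 /o/ → [+nasal]; 3 /b/ blocks.
From /m/ at 6 leftward: 5 /n/ is itself a trigger — this domain ends here.
Target with no active source: position 1 stays [-nasal].
[+nasal] positions on the surface: 4 5 6.

e b b o~ n~ m~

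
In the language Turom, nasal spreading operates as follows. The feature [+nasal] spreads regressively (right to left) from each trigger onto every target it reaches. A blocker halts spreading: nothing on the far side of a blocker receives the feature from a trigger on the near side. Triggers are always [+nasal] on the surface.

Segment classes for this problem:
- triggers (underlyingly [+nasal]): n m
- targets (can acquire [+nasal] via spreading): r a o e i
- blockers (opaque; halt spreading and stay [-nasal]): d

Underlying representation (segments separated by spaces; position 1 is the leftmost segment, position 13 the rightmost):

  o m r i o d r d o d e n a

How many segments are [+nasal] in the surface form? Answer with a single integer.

From /m/ at 2 leftward: 1 /o/ → [+nasal]; word edge.
From /n/ at 12 leftward: 11 /e/ → [+nasal]; 10 /d/ blocks.
Targets with no active source: positions 3 4 5 7 9 13 stay [-nasal].
[+nasal] positions on the surface: 1 2 11 12.

4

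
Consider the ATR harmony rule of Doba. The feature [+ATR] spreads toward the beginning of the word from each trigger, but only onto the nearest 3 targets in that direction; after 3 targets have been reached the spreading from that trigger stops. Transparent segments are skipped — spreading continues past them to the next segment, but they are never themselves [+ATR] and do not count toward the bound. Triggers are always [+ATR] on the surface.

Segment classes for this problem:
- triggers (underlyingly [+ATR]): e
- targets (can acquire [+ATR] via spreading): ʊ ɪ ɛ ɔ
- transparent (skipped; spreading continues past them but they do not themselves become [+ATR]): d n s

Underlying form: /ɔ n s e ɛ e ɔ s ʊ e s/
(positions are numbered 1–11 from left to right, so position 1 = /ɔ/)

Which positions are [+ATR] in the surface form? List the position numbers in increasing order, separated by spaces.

1 4 5 6 7 9 10

From /e/ at 4 leftward: 3 /s/ transparent; 2 /n/ transparent; 1 /ɔ/ → [+ATR]; word edge.
From /e/ at 6 leftward: 5 /ɛ/ → [+ATR]; 4 /e/ is itself a trigger — this domain ends here.
From /e/ at 10 leftward: 9 /ʊ/ → [+ATR]; 8 /s/ transparent; 7 /ɔ/ → [+ATR]; 6 /e/ is itself a trigger — this domain ends here.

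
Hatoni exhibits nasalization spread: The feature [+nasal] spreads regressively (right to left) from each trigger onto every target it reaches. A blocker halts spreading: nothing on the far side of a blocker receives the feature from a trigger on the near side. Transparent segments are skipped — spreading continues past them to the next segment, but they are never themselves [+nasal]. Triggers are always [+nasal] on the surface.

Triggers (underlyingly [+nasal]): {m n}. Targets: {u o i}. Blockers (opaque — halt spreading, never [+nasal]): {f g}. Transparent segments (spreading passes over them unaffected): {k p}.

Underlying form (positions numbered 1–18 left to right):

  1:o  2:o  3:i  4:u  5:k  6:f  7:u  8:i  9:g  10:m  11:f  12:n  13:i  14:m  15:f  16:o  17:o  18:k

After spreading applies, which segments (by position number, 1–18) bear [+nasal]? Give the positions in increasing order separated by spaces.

From /m/ at 10 leftward: 9 /g/ blocks.
From /n/ at 12 leftward: 11 /f/ blocks.
From /m/ at 14 leftward: 13 /i/ → [+nasal]; 12 /n/ is itself a trigger — this domain ends here.
Targets with no active source: positions 1 2 3 4 7 8 16 17 stay [-nasal].

10 12 13 14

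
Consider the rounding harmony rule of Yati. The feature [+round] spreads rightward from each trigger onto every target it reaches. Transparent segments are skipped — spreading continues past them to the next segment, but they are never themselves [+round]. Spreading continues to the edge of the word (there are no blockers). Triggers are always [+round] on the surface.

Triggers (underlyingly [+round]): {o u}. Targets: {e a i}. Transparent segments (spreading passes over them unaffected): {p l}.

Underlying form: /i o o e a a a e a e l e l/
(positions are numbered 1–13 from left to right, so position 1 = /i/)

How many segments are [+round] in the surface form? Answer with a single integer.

From /o/ at 2 rightward: 3 /o/ is itself a trigger — this domain ends here.
From /o/ at 3 rightward: 4 /e/ → [+round]; 5 /a/ → [+round]; 6 /a/ → [+round]; 7 /a/ → [+round]; 8 /e/ → [+round]; 9 /a/ → [+round]; 10 /e/ → [+round]; 11 /l/ transparent; 12 /e/ → [+round]; 13 /l/ transparent; word edge.
Target with no active source: position 1 stays [-round].
[+round] positions on the surface: 2 3 4 5 6 7 8 9 10 12.

10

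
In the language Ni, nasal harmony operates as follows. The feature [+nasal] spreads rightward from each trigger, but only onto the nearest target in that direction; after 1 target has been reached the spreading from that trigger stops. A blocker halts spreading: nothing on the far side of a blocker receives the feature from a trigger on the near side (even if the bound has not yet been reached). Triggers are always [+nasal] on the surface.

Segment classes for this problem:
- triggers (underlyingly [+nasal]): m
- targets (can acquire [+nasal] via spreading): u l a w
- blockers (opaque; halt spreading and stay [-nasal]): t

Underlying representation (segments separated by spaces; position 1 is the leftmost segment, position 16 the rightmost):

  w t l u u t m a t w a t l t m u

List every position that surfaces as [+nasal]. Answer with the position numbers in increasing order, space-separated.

From /m/ at 7 rightward: 8 /a/ → [+nasal]; bound reached.
From /m/ at 15 rightward: 16 /u/ → [+nasal]; bound reached.
Targets with no active source: positions 1 3 4 5 10 11 13 stay [-nasal].

7 8 15 16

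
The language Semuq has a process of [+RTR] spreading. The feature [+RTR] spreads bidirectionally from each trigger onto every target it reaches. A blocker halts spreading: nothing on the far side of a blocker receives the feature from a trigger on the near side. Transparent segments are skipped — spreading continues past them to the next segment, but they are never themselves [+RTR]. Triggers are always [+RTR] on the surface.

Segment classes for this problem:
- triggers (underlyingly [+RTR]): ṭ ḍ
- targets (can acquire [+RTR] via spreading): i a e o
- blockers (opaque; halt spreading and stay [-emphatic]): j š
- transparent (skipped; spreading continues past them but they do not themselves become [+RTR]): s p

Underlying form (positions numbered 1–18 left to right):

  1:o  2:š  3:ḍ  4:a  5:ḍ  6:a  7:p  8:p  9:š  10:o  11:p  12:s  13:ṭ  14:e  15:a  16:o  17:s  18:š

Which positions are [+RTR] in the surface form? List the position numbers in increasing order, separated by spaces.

3 4 5 6 10 13 14 15 16

From /ḍ/ at 3 rightward: 4 /a/ → [+RTR]; 5 /ḍ/ is itself a trigger — this domain ends here.
From /ḍ/ at 3 leftward: 2 /š/ blocks.
From /ḍ/ at 5 rightward: 6 /a/ → [+RTR]; 7 /p/ transparent; 8 /p/ transparent; 9 /š/ blocks.
From /ḍ/ at 5 leftward: 4 /a/ → [+RTR]; 3 /ḍ/ is itself a trigger — this domain ends here.
From /ṭ/ at 13 rightward: 14 /e/ → [+RTR]; 15 /a/ → [+RTR]; 16 /o/ → [+RTR]; 17 /s/ transparent; 18 /š/ blocks.
From /ṭ/ at 13 leftward: 12 /s/ transparent; 11 /p/ transparent; 10 /o/ → [+RTR]; 9 /š/ blocks.
Target with no active source: position 1 stays [-emphatic].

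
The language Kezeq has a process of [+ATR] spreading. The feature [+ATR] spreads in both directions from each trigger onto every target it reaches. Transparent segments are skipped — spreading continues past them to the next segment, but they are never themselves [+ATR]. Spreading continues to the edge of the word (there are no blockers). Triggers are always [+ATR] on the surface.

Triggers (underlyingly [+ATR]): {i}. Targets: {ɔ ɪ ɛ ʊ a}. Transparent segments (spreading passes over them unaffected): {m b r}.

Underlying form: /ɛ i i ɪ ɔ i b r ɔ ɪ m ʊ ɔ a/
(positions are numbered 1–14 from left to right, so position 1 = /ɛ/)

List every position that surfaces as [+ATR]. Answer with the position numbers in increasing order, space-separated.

1 2 3 4 5 6 9 10 12 13 14

From /i/ at 2 rightward: 3 /i/ is itself a trigger — this domain ends here.
From /i/ at 2 leftward: 1 /ɛ/ → [+ATR]; word edge.
From /i/ at 3 rightward: 4 /ɪ/ → [+ATR]; 5 /ɔ/ → [+ATR]; 6 /i/ is itself a trigger — this domain ends here.
From /i/ at 3 leftward: 2 /i/ is itself a trigger — this domain ends here.
From /i/ at 6 rightward: 7 /b/ transparent; 8 /r/ transparent; 9 /ɔ/ → [+ATR]; 10 /ɪ/ → [+ATR]; 11 /m/ transparent; 12 /ʊ/ → [+ATR]; 13 /ɔ/ → [+ATR]; 14 /a/ → [+ATR]; word edge.
From /i/ at 6 leftward: 5 /ɔ/ → [+ATR]; 4 /ɪ/ → [+ATR]; 3 /i/ is itself a trigger — this domain ends here.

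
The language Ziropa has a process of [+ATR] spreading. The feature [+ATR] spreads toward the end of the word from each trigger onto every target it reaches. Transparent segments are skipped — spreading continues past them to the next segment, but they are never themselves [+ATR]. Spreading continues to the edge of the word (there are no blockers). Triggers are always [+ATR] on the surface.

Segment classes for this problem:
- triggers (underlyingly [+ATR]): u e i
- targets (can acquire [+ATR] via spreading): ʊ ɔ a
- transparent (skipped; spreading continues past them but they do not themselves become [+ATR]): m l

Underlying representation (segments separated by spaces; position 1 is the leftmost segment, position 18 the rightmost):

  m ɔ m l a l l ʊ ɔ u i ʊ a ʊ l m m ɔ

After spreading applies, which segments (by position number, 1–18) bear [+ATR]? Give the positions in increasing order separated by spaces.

10 11 12 13 14 18

From /u/ at 10 rightward: 11 /i/ is itself a trigger — this domain ends here.
From /i/ at 11 rightward: 12 /ʊ/ → [+ATR]; 13 /a/ → [+ATR]; 14 /ʊ/ → [+ATR]; 15 /l/ transparent; 16 /m/ transparent; 17 /m/ transparent; 18 /ɔ/ → [+ATR]; word edge.
Targets with no active source: positions 2 5 8 9 stay [-ATR].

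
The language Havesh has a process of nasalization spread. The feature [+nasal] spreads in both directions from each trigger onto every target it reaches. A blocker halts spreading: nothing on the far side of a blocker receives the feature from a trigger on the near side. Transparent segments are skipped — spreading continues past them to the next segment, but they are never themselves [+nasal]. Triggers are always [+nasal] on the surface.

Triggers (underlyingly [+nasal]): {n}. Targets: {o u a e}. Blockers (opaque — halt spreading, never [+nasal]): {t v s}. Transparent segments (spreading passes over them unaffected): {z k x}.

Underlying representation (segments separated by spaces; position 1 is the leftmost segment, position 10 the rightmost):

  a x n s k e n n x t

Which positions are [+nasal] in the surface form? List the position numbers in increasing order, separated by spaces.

From /n/ at 3 rightward: 4 /s/ blocks.
From /n/ at 3 leftward: 2 /x/ transparent; 1 /a/ → [+nasal]; word edge.
From /n/ at 7 rightward: 8 /n/ is itself a trigger — this domain ends here.
From /n/ at 7 leftward: 6 /e/ → [+nasal]; 5 /k/ transparent; 4 /s/ blocks.
From /n/ at 8 rightward: 9 /x/ transparent; 10 /t/ blocks.
From /n/ at 8 leftward: 7 /n/ is itself a trigger — this domain ends here.

1 3 6 7 8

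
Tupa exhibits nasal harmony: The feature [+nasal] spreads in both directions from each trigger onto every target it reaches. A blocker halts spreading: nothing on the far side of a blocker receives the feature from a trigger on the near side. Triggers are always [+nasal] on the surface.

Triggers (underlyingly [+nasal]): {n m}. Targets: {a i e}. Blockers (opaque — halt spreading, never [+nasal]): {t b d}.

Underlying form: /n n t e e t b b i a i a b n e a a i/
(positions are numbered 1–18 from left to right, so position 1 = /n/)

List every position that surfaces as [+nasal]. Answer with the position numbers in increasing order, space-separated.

From /n/ at 1 rightward: 2 /n/ is itself a trigger — this domain ends here.
From /n/ at 1 leftward: word edge.
From /n/ at 2 rightward: 3 /t/ blocks.
From /n/ at 2 leftward: 1 /n/ is itself a trigger — this domain ends here.
From /n/ at 14 rightward: 15 /e/ → [+nasal]; 16 /a/ → [+nasal]; 17 /a/ → [+nasal]; 18 /i/ → [+nasal]; word edge.
From /n/ at 14 leftward: 13 /b/ blocks.
Targets with no active source: positions 4 5 9 10 11 12 stay [-nasal].

1 2 14 15 16 17 18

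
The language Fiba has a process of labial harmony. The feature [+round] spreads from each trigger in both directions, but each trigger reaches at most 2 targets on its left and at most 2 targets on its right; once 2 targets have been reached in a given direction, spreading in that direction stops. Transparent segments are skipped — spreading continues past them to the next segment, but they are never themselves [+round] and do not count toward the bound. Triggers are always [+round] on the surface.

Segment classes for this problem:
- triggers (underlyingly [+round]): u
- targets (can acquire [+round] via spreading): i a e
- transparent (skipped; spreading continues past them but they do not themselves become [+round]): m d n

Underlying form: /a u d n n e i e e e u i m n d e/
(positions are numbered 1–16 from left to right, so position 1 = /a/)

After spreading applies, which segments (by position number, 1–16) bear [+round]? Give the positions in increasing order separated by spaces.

From /u/ at 2 rightward: 3 /d/ transparent; 4 /n/ transparent; 5 /n/ transparent; 6 /e/ → [+round]; 7 /i/ → [+round]; bound reached.
From /u/ at 2 leftward: 1 /a/ → [+round]; word edge.
From /u/ at 11 rightward: 12 /i/ → [+round]; 13 /m/ transparent; 14 /n/ transparent; 15 /d/ transparent; 16 /e/ → [+round]; bound reached.
From /u/ at 11 leftward: 10 /e/ → [+round]; 9 /e/ → [+round]; bound reached.
Target with no active source: position 8 stays [-round].

1 2 6 7 9 10 11 12 16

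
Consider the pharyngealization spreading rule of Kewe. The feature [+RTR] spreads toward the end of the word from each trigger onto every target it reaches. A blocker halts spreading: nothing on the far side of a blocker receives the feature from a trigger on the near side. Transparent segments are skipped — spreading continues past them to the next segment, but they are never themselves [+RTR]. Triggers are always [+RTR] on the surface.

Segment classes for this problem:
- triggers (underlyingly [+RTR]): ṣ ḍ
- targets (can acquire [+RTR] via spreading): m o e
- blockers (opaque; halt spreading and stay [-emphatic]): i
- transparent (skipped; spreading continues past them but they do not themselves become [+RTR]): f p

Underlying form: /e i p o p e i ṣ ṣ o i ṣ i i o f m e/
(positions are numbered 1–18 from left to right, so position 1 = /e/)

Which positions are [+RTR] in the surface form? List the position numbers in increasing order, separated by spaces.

8 9 10 12

From /ṣ/ at 8 rightward: 9 /ṣ/ is itself a trigger — this domain ends here.
From /ṣ/ at 9 rightward: 10 /o/ → [+RTR]; 11 /i/ blocks.
From /ṣ/ at 12 rightward: 13 /i/ blocks.
Targets with no active source: positions 1 4 6 15 17 18 stay [-emphatic].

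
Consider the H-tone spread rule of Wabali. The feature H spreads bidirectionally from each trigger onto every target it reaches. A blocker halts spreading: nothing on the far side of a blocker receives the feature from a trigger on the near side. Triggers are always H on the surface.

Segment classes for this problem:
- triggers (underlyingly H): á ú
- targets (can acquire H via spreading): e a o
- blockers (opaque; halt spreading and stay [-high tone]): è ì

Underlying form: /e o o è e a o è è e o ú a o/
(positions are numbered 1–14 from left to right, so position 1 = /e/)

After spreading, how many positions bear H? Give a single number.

From /ú/ at 12 rightward: 13 /a/ → H; 14 /o/ → H; word edge.
From /ú/ at 12 leftward: 11 /o/ → H; 10 /e/ → H; 9 /è/ blocks.
Targets with no active source: positions 1 2 3 5 6 7 stay [-high tone].
H positions on the surface: 10 11 12 13 14.

5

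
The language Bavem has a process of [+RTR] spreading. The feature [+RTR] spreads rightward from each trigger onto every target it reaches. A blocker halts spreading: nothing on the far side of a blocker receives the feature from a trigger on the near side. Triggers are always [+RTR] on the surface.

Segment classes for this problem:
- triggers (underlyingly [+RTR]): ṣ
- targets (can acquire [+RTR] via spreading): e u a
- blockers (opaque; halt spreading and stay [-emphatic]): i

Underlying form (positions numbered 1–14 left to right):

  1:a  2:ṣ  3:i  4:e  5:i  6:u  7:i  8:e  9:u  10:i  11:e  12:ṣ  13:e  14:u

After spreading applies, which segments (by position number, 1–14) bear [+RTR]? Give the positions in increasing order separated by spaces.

2 12 13 14

From /ṣ/ at 2 rightward: 3 /i/ blocks.
From /ṣ/ at 12 rightward: 13 /e/ → [+RTR]; 14 /u/ → [+RTR]; word edge.
Targets with no active source: positions 1 4 6 8 9 11 stay [-emphatic].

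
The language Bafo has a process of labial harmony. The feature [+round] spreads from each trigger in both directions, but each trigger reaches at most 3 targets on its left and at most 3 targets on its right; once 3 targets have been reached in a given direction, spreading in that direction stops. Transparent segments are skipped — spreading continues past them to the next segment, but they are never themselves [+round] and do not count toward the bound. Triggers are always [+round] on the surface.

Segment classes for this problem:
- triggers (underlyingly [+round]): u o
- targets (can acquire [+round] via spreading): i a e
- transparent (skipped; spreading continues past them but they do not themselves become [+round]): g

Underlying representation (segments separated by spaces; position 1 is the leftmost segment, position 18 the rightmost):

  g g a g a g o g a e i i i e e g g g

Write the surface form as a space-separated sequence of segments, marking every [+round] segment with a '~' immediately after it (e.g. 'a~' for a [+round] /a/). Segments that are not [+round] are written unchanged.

From /o/ at 7 rightward: 8 /g/ transparent; 9 /a/ → [+round]; 10 /e/ → [+round]; 11 /i/ → [+round]; bound reached.
From /o/ at 7 leftward: 6 /g/ transparent; 5 /a/ → [+round]; 4 /g/ transparent; 3 /a/ → [+round]; 2 /g/ transparent; 1 /g/ transparent; word edge.
Targets with no active source: positions 12 13 14 15 stay [-round].
[+round] positions on the surface: 3 5 7 9 10 11.

g g a~ g a~ g o~ g a~ e~ i~ i i e e g g g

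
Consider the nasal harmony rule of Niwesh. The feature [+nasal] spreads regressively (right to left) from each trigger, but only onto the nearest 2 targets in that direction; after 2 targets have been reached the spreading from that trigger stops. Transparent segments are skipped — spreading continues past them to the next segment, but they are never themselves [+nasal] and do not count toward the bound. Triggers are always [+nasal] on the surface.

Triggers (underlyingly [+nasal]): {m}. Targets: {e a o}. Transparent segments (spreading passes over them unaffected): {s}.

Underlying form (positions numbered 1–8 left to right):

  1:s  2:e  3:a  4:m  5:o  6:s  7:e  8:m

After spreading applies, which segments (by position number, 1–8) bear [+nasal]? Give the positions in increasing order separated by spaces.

From /m/ at 4 leftward: 3 /a/ → [+nasal]; 2 /e/ → [+nasal]; bound reached.
From /m/ at 8 leftward: 7 /e/ → [+nasal]; 6 /s/ transparent; 5 /o/ → [+nasal]; bound reached.

2 3 4 5 7 8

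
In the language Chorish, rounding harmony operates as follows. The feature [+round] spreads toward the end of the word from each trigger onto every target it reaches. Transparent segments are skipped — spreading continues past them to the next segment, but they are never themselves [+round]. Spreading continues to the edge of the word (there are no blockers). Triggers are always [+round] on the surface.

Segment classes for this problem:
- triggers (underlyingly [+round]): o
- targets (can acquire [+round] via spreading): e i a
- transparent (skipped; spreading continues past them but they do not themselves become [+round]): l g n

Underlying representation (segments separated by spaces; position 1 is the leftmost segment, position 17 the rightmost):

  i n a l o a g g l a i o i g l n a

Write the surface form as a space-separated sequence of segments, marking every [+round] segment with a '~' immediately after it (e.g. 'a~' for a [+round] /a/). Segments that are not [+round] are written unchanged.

i n a l o~ a~ g g l a~ i~ o~ i~ g l n a~

From /o/ at 5 rightward: 6 /a/ → [+round]; 7 /g/ transparent; 8 /g/ transparent; 9 /l/ transparent; 10 /a/ → [+round]; 11 /i/ → [+round]; 12 /o/ is itself a trigger — this domain ends here.
From /o/ at 12 rightward: 13 /i/ → [+round]; 14 /g/ transparent; 15 /l/ transparent; 16 /n/ transparent; 17 /a/ → [+round]; word edge.
Targets with no active source: positions 1 3 stay [-round].
[+round] positions on the surface: 5 6 10 11 12 13 17.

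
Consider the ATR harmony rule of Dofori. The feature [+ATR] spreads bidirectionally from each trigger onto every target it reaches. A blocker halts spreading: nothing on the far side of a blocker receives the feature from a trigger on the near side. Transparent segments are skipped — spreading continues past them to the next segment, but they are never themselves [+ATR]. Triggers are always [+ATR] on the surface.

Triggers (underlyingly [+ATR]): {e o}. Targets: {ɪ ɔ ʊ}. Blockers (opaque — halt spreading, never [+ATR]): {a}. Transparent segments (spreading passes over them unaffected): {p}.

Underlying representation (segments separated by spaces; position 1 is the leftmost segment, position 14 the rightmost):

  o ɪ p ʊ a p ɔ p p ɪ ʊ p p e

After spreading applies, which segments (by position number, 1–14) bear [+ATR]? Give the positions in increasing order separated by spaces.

From /o/ at 1 rightward: 2 /ɪ/ → [+ATR]; 3 /p/ transparent; 4 /ʊ/ → [+ATR]; 5 /a/ blocks.
From /o/ at 1 leftward: word edge.
From /e/ at 14 rightward: word edge.
From /e/ at 14 leftward: 13 /p/ transparent; 12 /p/ transparent; 11 /ʊ/ → [+ATR]; 10 /ɪ/ → [+ATR]; 9 /p/ transparent; 8 /p/ transparent; 7 /ɔ/ → [+ATR]; 6 /p/ transparent; 5 /a/ blocks.

1 2 4 7 10 11 14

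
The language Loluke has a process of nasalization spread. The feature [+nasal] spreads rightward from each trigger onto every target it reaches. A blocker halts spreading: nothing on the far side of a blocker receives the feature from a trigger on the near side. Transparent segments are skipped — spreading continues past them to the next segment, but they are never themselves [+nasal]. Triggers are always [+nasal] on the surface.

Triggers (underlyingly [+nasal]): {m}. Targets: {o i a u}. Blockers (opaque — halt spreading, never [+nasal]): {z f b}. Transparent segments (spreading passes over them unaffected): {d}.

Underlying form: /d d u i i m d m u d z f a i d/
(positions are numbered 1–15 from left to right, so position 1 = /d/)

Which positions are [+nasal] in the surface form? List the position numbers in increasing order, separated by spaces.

From /m/ at 6 rightward: 7 /d/ transparent; 8 /m/ is itself a trigger — this domain ends here.
From /m/ at 8 rightward: 9 /u/ → [+nasal]; 10 /d/ transparent; 11 /z/ blocks.
Targets with no active source: positions 3 4 5 13 14 stay [-nasal].

6 8 9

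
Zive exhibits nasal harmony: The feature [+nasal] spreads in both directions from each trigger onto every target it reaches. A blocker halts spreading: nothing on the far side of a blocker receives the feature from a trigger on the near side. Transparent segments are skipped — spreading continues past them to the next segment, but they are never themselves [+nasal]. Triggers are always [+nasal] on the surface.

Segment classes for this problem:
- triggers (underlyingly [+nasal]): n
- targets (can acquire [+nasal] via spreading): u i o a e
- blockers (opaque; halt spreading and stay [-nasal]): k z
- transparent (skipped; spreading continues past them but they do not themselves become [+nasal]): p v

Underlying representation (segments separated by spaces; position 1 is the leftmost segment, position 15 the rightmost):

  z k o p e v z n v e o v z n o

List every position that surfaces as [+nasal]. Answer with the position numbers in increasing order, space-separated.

8 10 11 14 15

From /n/ at 8 rightward: 9 /v/ transparent; 10 /e/ → [+nasal]; 11 /o/ → [+nasal]; 12 /v/ transparent; 13 /z/ blocks.
From /n/ at 8 leftward: 7 /z/ blocks.
From /n/ at 14 rightward: 15 /o/ → [+nasal]; word edge.
From /n/ at 14 leftward: 13 /z/ blocks.
Targets with no active source: positions 3 5 stay [-nasal].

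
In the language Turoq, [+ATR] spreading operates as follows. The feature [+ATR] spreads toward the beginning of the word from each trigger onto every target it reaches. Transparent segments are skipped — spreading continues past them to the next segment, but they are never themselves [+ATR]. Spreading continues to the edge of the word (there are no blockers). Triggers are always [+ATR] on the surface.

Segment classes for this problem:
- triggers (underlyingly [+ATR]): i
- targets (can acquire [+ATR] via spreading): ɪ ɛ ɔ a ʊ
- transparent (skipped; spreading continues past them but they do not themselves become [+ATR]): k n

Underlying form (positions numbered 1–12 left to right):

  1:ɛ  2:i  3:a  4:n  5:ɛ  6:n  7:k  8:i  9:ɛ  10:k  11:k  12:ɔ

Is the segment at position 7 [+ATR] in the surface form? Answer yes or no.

no

From /i/ at 2 leftward: 1 /ɛ/ → [+ATR]; word edge.
From /i/ at 8 leftward: 7 /k/ transparent; 6 /n/ transparent; 5 /ɛ/ → [+ATR]; 4 /n/ transparent; 3 /a/ → [+ATR]; 2 /i/ is itself a trigger — this domain ends here.
Targets with no active source: positions 9 12 stay [-ATR].
[+ATR] positions on the surface: 1 2 3 5 8.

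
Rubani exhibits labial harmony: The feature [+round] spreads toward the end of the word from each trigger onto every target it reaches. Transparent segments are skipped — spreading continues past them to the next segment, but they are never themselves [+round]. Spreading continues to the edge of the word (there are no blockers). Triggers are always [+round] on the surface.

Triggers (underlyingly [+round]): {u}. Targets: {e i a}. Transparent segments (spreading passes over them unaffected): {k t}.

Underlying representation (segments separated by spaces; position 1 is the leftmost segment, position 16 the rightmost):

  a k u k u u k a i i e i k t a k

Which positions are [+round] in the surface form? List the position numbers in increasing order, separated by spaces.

From /u/ at 3 rightward: 4 /k/ transparent; 5 /u/ is itself a trigger — this domain ends here.
From /u/ at 5 rightward: 6 /u/ is itself a trigger — this domain ends here.
From /u/ at 6 rightward: 7 /k/ transparent; 8 /a/ → [+round]; 9 /i/ → [+round]; 10 /i/ → [+round]; 11 /e/ → [+round]; 12 /i/ → [+round]; 13 /k/ transparent; 14 /t/ transparent; 15 /a/ → [+round]; 16 /k/ transparent; word edge.
Target with no active source: position 1 stays [-round].

3 5 6 8 9 10 11 12 15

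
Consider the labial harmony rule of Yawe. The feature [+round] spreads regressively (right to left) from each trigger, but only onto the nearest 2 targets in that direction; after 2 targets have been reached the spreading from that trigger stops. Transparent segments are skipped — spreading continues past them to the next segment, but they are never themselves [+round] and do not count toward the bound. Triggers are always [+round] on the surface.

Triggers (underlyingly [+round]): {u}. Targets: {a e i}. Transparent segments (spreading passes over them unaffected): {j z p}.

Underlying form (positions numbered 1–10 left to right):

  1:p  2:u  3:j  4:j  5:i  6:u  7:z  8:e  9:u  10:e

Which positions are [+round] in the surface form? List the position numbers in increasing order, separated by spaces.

From /u/ at 2 leftward: 1 /p/ transparent; word edge.
From /u/ at 6 leftward: 5 /i/ → [+round]; 4 /j/ transparent; 3 /j/ transparent; 2 /u/ is itself a trigger — this domain ends here.
From /u/ at 9 leftward: 8 /e/ → [+round]; 7 /z/ transparent; 6 /u/ is itself a trigger — this domain ends here.
Target with no active source: position 10 stays [-round].

2 5 6 8 9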